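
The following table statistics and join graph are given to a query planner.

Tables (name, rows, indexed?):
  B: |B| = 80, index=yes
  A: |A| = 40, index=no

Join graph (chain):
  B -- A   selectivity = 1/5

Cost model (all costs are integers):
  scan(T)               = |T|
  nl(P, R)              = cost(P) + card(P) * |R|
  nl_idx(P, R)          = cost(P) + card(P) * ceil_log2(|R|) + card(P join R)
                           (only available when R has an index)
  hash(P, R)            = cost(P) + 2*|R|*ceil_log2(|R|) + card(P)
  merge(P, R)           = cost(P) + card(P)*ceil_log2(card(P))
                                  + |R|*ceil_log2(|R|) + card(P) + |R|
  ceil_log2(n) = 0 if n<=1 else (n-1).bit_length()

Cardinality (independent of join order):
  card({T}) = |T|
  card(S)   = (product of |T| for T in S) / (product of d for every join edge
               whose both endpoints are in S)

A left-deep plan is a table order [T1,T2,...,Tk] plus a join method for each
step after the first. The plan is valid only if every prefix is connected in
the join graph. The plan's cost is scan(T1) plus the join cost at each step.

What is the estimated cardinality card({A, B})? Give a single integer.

Tables in S: A(40), B(80)
Edges inside S: B-A(d=5)
numerator = 40 * 80 = 3200
denominator = 5 = 5
card(S) = 3200 / 5 = 640

640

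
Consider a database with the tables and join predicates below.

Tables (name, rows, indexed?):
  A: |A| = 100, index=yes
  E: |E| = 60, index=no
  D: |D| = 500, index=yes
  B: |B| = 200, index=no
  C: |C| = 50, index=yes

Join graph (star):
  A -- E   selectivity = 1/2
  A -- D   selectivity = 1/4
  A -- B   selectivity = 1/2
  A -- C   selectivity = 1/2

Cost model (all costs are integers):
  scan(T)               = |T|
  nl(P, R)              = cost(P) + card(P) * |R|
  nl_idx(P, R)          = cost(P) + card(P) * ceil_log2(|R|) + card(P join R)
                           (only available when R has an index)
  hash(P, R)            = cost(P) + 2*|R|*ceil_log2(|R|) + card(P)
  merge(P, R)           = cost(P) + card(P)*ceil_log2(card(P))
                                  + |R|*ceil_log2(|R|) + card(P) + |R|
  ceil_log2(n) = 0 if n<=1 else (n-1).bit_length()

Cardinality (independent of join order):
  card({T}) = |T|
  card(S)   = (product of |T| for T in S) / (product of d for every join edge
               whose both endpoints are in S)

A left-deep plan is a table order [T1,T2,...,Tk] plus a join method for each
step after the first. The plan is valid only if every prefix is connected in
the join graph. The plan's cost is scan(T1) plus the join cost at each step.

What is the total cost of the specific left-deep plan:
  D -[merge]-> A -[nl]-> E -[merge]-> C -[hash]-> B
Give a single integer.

step 1: scan D: cost=500, card=500
step 2: join A via merge
    card(P join A) = 500*100/(4) = 12500
    cost = 500 + 500*9 + 100*7 + 500 + 100 = 6300
step 3: join E via nl
    card(P join E) = 12500*60/(2) = 375000
    cost = 6300 + 12500*60 = 756300
step 4: join C via merge
    card(P join C) = 375000*50/(2) = 9375000
    cost = 756300 + 375000*19 + 50*6 + 375000 + 50 = 8256650
step 5: join B via hash
    card(P join B) = 9375000*200/(2) = 937500000
    cost = 8256650 + 2*200*8 + 9375000 = 17634850

17634850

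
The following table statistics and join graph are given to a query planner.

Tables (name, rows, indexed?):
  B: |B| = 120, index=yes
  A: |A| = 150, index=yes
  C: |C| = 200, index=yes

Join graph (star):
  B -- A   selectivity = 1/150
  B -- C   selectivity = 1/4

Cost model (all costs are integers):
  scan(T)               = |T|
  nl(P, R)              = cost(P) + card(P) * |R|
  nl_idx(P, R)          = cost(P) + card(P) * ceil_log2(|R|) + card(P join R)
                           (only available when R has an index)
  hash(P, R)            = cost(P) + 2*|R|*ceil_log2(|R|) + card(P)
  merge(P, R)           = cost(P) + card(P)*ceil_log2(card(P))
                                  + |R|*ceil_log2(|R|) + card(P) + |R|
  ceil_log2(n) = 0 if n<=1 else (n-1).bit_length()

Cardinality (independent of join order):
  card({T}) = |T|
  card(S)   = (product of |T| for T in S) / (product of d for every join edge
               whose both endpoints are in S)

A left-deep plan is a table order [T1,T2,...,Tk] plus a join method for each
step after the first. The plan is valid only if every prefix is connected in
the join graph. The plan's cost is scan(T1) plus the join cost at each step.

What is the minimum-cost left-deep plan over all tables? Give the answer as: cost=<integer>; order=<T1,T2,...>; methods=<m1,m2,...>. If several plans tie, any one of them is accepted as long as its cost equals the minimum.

Selinger DP (subsets sized 1..n):
  {B}: scan cost=120, card=120
  {A}: scan cost=150, card=150
  {C}: scan cost=200, card=200
  {AB}: card=120; try (A,nl_idx)→1200, (B,nl_idx)→1320, (B,hash)→1980, (A,merge)→2430, (B,merge)→2460, (A,hash)→2640 …(+2); best=1200 via (A,nl_idx)
  {BC}: card=6000; try (B,hash)→2080, (C,merge)→2880, (B,merge)→2960, (C,hash)→3440, (C,nl_idx)→7080, (B,nl_idx)→7600 …(+2); best=2080 via (B,hash)
  {ABC}: card=6000; try (C,merge)→3960, (C,hash)→4520, (C,nl_idx)→8160, (A,hash)→10480, (C,nl)→25200, (A,nl_idx)→56080 …(+2); best=3960 via (C,merge)

cost=3960; order=B,A,C; methods=nl_idx,merge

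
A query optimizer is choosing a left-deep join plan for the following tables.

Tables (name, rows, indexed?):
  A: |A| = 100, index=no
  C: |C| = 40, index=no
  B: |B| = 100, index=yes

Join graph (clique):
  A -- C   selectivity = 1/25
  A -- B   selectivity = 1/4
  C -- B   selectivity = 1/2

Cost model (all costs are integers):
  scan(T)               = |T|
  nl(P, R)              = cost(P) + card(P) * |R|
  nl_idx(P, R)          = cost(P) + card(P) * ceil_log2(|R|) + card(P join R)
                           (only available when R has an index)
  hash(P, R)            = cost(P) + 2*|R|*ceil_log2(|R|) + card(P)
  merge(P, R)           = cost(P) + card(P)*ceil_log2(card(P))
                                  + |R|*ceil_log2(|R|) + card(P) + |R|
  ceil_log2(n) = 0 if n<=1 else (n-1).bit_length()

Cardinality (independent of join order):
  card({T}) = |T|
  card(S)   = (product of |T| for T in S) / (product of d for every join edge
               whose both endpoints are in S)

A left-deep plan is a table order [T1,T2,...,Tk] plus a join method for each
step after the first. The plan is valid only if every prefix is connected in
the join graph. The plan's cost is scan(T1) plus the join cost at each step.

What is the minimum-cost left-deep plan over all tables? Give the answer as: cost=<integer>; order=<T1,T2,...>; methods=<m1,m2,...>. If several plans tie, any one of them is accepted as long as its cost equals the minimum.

Selinger DP (subsets sized 1..n):
  {A}: scan cost=100, card=100
  {C}: scan cost=40, card=40
  {B}: scan cost=100, card=100
  {AC}: card=160; try (C,hash)→680, (A,merge)→1120, (C,merge)→1180, (A,hash)→1480, (A,nl)→4040, (C,nl)→4100; best=680 via (C,hash)
  {AB}: card=2500; try (B,hash)→1600, (A,hash)→1600, (B,merge)→1700, (A,merge)→1700, (B,nl_idx)→3300, (B,nl)→10100 …(+1); best=1600 via (B,hash)
  {BC}: card=2000; try (C,hash)→680, (B,merge)→1120, (C,merge)→1180, (B,hash)→1480, (B,nl_idx)→2320, (B,nl)→4040 …(+1); best=680 via (C,hash)
  {ABC}: card=2000; try (B,hash)→2240, (B,merge)→2920, (B,nl_idx)→3800, (A,hash)→4080, (C,hash)→4580, (B,nl)→16680 …(+4); best=2240 via (B,hash)

cost=2240; order=A,C,B; methods=hash,hash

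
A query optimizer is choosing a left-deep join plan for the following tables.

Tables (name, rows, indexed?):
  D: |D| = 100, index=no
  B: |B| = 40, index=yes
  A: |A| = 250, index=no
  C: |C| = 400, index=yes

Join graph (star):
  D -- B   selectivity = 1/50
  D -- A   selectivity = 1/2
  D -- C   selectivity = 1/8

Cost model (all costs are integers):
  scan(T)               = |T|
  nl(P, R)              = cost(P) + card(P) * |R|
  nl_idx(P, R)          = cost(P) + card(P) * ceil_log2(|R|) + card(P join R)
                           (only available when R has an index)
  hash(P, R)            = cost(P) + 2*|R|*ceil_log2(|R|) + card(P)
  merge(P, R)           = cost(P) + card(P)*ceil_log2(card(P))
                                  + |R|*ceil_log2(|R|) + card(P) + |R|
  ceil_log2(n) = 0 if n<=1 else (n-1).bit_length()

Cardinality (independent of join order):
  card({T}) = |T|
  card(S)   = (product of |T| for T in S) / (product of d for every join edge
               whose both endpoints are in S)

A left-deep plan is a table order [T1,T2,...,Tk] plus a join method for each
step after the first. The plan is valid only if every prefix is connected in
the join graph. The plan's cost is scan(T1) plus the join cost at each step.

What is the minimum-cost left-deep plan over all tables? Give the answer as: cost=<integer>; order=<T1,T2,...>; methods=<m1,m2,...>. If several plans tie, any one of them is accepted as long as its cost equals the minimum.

Selinger DP (subsets sized 1..n):
  {D}: scan cost=100, card=100
  {B}: scan cost=40, card=40
  {A}: scan cost=250, card=250
  {C}: scan cost=400, card=400
  {BD}: card=80; try (B,hash)→680, (B,nl_idx)→780, (D,merge)→1120, (B,merge)→1180, (D,hash)→1480, (D,nl)→4040 …(+1); best=680 via (B,hash)
  {AD}: card=12500; try (D,hash)→1900, (A,merge)→3150, (D,merge)→3300, (A,hash)→4200, (A,nl)→25100, (D,nl)→25250; best=1900 via (D,hash)
  {CD}: card=5000; try (D,hash)→2200, (C,merge)→4900, (D,merge)→5200, (C,nl_idx)→6000, (C,hash)→7400, (C,nl)→40100 …(+1); best=2200 via (D,hash)
  {ABD}: card=10000; try (A,merge)→3570, (A,hash)→4760, (B,hash)→14880, (A,nl)→20680, (B,nl_idx)→86900, (B,merge)→189680 …(+1); best=3570 via (A,merge)
  {BCD}: card=4000; try (C,merge)→5320, (C,nl_idx)→5400, (B,hash)→7680, (C,hash)→7960, (C,nl)→32680, (B,nl_idx)→36200 …(+2); best=5320 via (C,merge)
  {ACD}: card=625000; try (A,hash)→11200, (C,hash)→21600, (A,merge)→74450, (C,merge)→193400, (C,nl_idx)→739400, (A,nl)→1252200 …(+1); best=11200 via (A,hash)
  {ABCD}: card=500000; try (A,hash)→13320, (C,hash)→20770, (A,merge)→59570, (C,merge)→157570, (C,nl_idx)→593570, (B,hash)→636680 …(+5); best=13320 via (A,hash)

cost=13320; order=D,B,C,A; methods=hash,merge,hash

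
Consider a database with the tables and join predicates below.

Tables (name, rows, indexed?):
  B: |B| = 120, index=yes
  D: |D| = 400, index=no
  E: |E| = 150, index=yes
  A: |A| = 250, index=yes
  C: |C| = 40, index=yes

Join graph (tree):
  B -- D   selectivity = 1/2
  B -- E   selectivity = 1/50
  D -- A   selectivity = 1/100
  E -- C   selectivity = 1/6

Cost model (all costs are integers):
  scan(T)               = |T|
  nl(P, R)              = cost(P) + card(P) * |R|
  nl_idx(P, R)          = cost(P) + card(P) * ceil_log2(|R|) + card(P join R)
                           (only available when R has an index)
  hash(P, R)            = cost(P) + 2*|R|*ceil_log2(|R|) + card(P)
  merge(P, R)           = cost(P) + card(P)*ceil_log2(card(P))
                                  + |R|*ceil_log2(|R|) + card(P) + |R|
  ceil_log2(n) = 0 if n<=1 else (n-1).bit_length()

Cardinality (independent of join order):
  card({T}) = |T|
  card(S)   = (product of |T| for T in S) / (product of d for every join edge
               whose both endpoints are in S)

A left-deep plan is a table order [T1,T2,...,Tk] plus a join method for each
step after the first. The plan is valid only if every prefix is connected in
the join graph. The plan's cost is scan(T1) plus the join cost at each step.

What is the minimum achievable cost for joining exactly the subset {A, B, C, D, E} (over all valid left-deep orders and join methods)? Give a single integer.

Selinger DP over subsets of {A,B,C,D,E}:
  {B}: scan cost=120, card=120
  {D}: scan cost=400, card=400
  {E}: scan cost=150, card=150
  {A}: scan cost=250, card=250
  {C}: scan cost=40, card=40
  {BD}: card=24000; try (B,hash)→2480, (D,merge)→5080, (B,merge)→5360, (D,hash)→7440, (B,nl_idx)→27200, (D,nl)→48120 …(+1); best=2480 via (B,hash)
  {BE}: card=360; try (E,nl_idx)→1440, (B,nl_idx)→1560, (B,hash)→1980, (E,merge)→2430, (B,merge)→2460, (E,hash)→2640 …(+2); best=1440 via (E,nl_idx)
  {AD}: card=1000; try (A,nl_idx)→4600, (A,hash)→4800, (D,merge)→6500, (A,merge)→6650, (D,hash)→7700, (D,nl)→100250 …(+1); best=4600 via (A,nl_idx)
  {CE}: card=1000; try (C,hash)→780, (E,nl_idx)→1360, (E,merge)→1670, (C,merge)→1780, (C,nl_idx)→2050, (E,hash)→2480 …(+2); best=780 via (C,hash)
  {BDE}: card=72000; try (D,hash)→9000, (D,merge)→9040, (E,hash)→28880, (D,nl)→145440, (E,nl_idx)→266480, (E,merge)→387830 …(+1); best=9000 via (D,hash)
  {ABD}: card=60000; try (B,hash)→7280, (B,merge)→16560, (A,hash)→30480, (B,nl_idx)→71600, (B,nl)→124600, (A,nl_idx)→254480 …(+2); best=7280 via (B,hash)
  {BCE}: card=2400; try (C,hash)→2280, (B,hash)→3460, (C,merge)→5320, (C,nl_idx)→6000, (B,nl_idx)→10180, (B,merge)→12740 …(+2); best=2280 via (C,hash)
  {ABDE}: card=180000; try (E,hash)→69680, (A,hash)→85000, (E,nl_idx)→667280, (A,nl_idx)→765000, (E,merge)→1028630, (A,merge)→1307250 …(+2); best=69680 via (E,hash)
  {BCDE}: card=480000; try (D,hash)→11880, (D,merge)→37480, (C,hash)→81480, (C,nl_idx)→921000, (D,nl)→962280, (C,merge)→1305280 …(+1); best=11880 via (D,hash)
  {ABCDE}: card=1200000; try (C,hash)→250160, (A,hash)→495880, (C,nl_idx)→2349680, (C,merge)→3489960, (A,nl_idx)→5051880, (C,nl)→7269680 …(+2); best=250160 via (C,hash)

250160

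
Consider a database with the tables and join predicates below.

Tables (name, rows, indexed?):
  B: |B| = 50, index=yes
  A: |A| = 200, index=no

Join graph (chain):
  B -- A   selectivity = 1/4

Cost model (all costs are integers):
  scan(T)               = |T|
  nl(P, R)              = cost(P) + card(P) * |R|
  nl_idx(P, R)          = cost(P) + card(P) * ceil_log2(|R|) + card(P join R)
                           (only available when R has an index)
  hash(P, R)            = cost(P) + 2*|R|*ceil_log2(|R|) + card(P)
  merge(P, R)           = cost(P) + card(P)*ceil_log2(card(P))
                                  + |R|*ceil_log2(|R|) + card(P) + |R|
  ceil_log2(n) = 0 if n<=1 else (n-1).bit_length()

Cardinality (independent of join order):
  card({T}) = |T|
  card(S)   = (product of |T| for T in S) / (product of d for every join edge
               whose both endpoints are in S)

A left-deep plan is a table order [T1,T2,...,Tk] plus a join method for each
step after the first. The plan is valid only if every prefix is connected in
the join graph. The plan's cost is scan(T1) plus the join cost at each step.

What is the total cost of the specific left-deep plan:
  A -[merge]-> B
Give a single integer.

step 1: scan A: cost=200, card=200
step 2: join B via merge
    card(P join B) = 200*50/(4) = 2500
    cost = 200 + 200*8 + 50*6 + 200 + 50 = 2350

2350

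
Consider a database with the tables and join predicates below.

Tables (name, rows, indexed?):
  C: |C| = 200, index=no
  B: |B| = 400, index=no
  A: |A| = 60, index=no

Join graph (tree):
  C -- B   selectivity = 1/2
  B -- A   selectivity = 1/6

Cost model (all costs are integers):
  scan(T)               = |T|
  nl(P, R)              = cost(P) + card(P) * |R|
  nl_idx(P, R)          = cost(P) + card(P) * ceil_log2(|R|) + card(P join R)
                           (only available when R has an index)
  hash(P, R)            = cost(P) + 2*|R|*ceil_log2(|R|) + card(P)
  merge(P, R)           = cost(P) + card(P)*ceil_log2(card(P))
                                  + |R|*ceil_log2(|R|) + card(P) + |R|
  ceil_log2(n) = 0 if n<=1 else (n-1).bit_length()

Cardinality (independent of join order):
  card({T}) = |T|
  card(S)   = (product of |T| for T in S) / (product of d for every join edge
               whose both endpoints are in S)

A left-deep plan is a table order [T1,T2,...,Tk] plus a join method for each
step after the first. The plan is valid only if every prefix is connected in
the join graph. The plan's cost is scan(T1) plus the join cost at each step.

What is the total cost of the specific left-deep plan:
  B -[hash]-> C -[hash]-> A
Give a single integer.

44720

step 1: scan B: cost=400, card=400
step 2: join C via hash
    card(P join C) = 400*200/(2) = 40000
    cost = 400 + 2*200*8 + 400 = 4000
step 3: join A via hash
    card(P join A) = 40000*60/(6) = 400000
    cost = 4000 + 2*60*6 + 40000 = 44720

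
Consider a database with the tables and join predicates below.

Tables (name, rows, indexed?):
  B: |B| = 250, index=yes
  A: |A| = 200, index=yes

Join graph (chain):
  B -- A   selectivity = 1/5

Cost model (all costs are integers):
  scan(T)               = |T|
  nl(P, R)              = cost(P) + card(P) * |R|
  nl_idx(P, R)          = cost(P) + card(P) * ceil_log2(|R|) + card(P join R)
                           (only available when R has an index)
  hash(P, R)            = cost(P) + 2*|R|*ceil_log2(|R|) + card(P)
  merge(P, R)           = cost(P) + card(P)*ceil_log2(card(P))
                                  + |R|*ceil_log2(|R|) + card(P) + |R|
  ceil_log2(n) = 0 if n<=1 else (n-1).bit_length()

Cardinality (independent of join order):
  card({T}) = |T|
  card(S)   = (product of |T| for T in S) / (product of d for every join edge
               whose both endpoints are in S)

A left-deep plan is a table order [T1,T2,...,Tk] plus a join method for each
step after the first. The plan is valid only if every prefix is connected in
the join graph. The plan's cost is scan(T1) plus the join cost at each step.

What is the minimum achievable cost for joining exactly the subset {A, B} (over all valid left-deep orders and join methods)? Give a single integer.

3700

Selinger DP over subsets of {A,B}:
  {B}: scan cost=250, card=250
  {A}: scan cost=200, card=200
  {AB}: card=10000; try (A,hash)→3700, (B,merge)→4250, (A,merge)→4300, (B,hash)→4400, (B,nl_idx)→11800, (A,nl_idx)→12250 …(+2); best=3700 via (A,hash)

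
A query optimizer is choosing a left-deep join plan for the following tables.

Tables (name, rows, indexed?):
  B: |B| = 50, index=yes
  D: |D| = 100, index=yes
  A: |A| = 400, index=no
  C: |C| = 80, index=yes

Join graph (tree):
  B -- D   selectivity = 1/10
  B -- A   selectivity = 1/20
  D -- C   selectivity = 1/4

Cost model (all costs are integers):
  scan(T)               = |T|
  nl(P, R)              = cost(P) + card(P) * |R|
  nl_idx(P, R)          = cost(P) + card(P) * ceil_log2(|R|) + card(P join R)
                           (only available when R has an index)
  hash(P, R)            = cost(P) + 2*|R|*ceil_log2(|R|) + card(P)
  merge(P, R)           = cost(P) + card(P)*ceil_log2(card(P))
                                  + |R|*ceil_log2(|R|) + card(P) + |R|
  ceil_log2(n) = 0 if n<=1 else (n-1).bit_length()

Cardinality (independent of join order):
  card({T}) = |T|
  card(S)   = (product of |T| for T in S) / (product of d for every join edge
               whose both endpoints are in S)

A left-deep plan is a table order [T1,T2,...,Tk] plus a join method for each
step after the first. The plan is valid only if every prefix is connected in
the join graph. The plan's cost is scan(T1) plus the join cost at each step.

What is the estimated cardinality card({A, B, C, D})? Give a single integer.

Tables in S: A(400), B(50), C(80), D(100)
Edges inside S: B-D(d=10), B-A(d=20), D-C(d=4)
numerator = 400 * 50 * 80 * 100 = 160000000
denominator = 10 * 20 * 4 = 800
card(S) = 160000000 / 800 = 200000

200000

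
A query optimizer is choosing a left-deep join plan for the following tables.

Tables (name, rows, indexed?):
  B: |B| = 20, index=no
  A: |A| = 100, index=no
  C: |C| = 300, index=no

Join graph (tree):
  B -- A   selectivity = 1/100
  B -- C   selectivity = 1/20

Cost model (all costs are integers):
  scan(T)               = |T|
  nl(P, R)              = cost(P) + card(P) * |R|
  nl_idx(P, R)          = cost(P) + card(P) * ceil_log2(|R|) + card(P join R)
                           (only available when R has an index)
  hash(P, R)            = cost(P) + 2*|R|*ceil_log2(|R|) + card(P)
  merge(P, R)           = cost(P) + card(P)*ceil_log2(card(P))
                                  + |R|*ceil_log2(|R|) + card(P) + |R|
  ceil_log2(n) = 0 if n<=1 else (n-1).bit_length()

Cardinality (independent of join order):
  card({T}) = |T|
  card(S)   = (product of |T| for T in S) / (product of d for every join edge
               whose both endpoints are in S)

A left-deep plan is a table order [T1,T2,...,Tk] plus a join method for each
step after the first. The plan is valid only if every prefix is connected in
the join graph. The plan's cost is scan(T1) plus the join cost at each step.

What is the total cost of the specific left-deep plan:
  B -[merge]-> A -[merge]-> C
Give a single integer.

4060

step 1: scan B: cost=20, card=20
step 2: join A via merge
    card(P join A) = 20*100/(100) = 20
    cost = 20 + 20*5 + 100*7 + 20 + 100 = 940
step 3: join C via merge
    card(P join C) = 20*300/(20) = 300
    cost = 940 + 20*5 + 300*9 + 20 + 300 = 4060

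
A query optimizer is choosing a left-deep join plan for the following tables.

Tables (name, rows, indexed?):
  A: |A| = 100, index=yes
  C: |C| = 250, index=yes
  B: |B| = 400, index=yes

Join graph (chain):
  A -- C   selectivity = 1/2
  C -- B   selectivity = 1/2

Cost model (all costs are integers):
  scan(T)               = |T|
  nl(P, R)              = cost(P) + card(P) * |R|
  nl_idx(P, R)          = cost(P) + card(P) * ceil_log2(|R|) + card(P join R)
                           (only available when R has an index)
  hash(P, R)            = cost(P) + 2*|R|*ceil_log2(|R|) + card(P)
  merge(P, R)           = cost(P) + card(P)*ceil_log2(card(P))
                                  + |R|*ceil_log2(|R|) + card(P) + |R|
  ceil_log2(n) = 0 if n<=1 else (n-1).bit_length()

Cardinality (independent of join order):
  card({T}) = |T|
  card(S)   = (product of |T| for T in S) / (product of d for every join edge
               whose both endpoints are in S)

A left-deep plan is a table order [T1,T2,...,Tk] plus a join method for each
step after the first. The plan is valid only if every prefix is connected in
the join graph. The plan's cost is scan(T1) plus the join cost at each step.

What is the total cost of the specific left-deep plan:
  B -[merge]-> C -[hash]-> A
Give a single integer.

58050

step 1: scan B: cost=400, card=400
step 2: join C via merge
    card(P join C) = 400*250/(2) = 50000
    cost = 400 + 400*9 + 250*8 + 400 + 250 = 6650
step 3: join A via hash
    card(P join A) = 50000*100/(2) = 2500000
    cost = 6650 + 2*100*7 + 50000 = 58050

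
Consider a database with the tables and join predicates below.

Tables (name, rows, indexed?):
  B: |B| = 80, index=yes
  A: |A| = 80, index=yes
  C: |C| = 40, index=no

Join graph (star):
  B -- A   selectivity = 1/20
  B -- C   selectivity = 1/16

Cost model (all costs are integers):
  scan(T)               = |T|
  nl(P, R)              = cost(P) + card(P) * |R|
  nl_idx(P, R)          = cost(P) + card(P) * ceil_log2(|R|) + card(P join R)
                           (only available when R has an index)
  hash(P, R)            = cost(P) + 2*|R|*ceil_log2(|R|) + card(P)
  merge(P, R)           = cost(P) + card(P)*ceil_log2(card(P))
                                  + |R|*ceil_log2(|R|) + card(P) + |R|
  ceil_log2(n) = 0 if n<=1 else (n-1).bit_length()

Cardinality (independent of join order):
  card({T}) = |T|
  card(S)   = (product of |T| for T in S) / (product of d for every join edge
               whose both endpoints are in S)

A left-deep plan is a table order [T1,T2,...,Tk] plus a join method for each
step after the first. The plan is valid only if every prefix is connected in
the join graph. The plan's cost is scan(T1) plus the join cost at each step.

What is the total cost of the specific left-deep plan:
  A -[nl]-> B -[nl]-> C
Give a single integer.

19280

step 1: scan A: cost=80, card=80
step 2: join B via nl
    card(P join B) = 80*80/(20) = 320
    cost = 80 + 80*80 = 6480
step 3: join C via nl
    card(P join C) = 320*40/(16) = 800
    cost = 6480 + 320*40 = 19280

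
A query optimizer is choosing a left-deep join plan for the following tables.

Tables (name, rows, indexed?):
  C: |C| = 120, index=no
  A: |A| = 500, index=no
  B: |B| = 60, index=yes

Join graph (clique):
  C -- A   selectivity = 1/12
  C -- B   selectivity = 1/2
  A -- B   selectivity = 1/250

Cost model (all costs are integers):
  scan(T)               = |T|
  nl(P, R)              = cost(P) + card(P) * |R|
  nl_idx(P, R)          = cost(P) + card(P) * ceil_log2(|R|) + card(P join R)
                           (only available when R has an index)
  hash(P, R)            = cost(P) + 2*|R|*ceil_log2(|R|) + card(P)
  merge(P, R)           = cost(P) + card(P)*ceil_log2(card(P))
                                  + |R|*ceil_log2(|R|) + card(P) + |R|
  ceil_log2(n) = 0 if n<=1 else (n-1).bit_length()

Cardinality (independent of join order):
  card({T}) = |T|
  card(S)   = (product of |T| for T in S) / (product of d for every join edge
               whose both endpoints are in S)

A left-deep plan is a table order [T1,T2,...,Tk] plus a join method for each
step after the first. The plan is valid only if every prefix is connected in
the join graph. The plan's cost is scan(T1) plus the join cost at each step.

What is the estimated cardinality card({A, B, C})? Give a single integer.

Tables in S: A(500), B(60), C(120)
Edges inside S: C-A(d=12), C-B(d=2), A-B(d=250)
numerator = 500 * 60 * 120 = 3600000
denominator = 12 * 2 * 250 = 6000
card(S) = 3600000 / 6000 = 600

600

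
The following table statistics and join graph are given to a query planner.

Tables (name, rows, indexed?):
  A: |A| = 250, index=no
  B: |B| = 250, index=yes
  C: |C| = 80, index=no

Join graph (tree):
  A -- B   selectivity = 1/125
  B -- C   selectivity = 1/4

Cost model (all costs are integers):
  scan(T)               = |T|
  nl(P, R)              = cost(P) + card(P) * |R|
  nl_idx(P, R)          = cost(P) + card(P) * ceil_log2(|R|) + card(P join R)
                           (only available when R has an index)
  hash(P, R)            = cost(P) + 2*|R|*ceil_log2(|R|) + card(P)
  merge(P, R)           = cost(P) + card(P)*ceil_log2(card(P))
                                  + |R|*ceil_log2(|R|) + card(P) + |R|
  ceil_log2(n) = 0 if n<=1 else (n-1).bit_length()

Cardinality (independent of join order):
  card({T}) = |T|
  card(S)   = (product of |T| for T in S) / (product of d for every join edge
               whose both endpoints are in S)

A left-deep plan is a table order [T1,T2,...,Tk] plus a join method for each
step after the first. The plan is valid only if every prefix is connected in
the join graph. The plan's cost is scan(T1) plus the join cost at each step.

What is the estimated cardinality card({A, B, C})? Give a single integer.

10000

Tables in S: A(250), B(250), C(80)
Edges inside S: A-B(d=125), B-C(d=4)
numerator = 250 * 250 * 80 = 5000000
denominator = 125 * 4 = 500
card(S) = 5000000 / 500 = 10000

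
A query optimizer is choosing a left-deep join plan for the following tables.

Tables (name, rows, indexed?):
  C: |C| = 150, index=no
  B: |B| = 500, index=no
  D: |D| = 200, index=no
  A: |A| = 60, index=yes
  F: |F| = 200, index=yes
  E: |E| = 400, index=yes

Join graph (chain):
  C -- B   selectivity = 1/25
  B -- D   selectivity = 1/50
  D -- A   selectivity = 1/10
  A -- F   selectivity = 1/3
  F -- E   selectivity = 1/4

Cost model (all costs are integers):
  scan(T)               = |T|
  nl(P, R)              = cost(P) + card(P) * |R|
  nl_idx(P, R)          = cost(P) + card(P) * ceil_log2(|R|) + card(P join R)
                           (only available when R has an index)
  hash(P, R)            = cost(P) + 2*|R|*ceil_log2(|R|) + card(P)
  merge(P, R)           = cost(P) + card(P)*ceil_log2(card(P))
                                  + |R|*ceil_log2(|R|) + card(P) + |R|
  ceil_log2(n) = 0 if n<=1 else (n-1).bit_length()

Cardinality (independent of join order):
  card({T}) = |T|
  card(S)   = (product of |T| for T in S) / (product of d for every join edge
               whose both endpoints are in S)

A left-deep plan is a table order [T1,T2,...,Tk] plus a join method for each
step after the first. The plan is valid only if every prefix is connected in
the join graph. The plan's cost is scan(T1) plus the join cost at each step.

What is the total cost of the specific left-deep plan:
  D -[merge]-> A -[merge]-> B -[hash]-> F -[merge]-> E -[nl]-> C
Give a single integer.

12016841020

step 1: scan D: cost=200, card=200
step 2: join A via merge
    card(P join A) = 200*60/(10) = 1200
    cost = 200 + 200*8 + 60*6 + 200 + 60 = 2420
step 3: join B via merge
    card(P join B) = 1200*500/(50) = 12000
    cost = 2420 + 1200*11 + 500*9 + 1200 + 500 = 21820
step 4: join F via hash
    card(P join F) = 12000*200/(3) = 800000
    cost = 21820 + 2*200*8 + 12000 = 37020
step 5: join E via merge
    card(P join E) = 800000*400/(4) = 80000000
    cost = 37020 + 800000*20 + 400*9 + 800000 + 400 = 16841020
step 6: join C via nl
    card(P join C) = 80000000*150/(25) = 480000000
    cost = 16841020 + 80000000*150 = 12016841020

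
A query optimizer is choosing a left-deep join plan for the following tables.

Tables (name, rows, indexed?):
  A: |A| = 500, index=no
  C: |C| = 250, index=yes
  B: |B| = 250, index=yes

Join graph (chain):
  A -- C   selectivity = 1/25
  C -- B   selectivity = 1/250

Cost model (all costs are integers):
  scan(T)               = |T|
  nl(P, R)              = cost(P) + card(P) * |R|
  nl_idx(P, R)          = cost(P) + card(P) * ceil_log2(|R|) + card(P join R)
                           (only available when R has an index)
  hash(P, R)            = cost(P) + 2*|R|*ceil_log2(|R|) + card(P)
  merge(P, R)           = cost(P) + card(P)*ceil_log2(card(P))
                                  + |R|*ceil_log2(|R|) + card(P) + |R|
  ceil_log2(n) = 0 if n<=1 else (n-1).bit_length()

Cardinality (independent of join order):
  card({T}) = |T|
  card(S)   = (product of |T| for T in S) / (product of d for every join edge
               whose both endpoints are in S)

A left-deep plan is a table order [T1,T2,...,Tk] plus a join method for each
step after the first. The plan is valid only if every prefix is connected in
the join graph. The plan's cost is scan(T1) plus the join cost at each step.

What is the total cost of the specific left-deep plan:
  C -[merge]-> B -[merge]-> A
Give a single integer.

12000

step 1: scan C: cost=250, card=250
step 2: join B via merge
    card(P join B) = 250*250/(250) = 250
    cost = 250 + 250*8 + 250*8 + 250 + 250 = 4750
step 3: join A via merge
    card(P join A) = 250*500/(25) = 5000
    cost = 4750 + 250*8 + 500*9 + 250 + 500 = 12000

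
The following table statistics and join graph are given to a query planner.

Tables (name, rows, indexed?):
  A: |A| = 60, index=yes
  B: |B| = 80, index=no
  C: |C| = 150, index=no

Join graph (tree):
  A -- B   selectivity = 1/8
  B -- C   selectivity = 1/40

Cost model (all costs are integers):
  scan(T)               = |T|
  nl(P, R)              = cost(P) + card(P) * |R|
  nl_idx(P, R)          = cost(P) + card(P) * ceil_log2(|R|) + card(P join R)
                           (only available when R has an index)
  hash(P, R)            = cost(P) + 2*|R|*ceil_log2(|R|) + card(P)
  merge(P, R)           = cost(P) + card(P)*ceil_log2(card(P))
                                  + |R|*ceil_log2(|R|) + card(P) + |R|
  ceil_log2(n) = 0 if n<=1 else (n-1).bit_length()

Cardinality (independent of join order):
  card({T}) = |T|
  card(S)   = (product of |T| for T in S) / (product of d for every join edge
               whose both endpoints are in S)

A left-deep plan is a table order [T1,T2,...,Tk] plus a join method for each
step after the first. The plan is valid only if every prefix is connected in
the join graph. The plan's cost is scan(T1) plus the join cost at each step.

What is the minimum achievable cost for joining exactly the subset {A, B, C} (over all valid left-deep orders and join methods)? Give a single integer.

Selinger DP over subsets of {A,B,C}:
  {A}: scan cost=60, card=60
  {B}: scan cost=80, card=80
  {C}: scan cost=150, card=150
  {AB}: card=600; try (A,hash)→880, (B,merge)→1120, (A,merge)→1140, (A,nl_idx)→1160, (B,hash)→1240, (B,nl)→4860 …(+1); best=880 via (A,hash)
  {BC}: card=300; try (B,hash)→1420, (C,merge)→2070, (B,merge)→2140, (C,hash)→2560, (C,nl)→12080, (B,nl)→12150; best=1420 via (B,hash)
  {ABC}: card=2250; try (A,hash)→2440, (C,hash)→3880, (A,merge)→4840, (A,nl_idx)→5470, (C,merge)→8830, (A,nl)→19420 …(+1); best=2440 via (A,hash)

2440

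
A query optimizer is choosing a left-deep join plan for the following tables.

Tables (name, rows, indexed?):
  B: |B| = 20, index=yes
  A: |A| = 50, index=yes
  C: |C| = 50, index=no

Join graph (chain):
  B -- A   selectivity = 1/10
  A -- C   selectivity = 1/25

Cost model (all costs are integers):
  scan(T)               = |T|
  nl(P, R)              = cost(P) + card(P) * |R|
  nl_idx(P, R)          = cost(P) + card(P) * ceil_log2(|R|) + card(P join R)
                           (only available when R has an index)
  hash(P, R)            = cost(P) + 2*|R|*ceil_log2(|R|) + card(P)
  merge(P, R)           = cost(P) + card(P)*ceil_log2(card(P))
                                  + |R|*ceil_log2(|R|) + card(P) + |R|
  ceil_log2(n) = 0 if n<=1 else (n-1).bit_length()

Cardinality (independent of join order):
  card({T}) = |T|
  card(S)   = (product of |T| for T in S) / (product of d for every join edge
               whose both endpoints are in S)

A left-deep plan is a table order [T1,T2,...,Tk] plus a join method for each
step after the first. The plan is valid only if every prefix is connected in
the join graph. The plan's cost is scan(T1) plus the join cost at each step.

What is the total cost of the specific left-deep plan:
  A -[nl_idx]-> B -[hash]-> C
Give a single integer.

1100

step 1: scan A: cost=50, card=50
step 2: join B via nl_idx
    card(P join B) = 50*20/(10) = 100
    cost = 50 + 50*5 + 100 = 400
step 3: join C via hash
    card(P join C) = 100*50/(25) = 200
    cost = 400 + 2*50*6 + 100 = 1100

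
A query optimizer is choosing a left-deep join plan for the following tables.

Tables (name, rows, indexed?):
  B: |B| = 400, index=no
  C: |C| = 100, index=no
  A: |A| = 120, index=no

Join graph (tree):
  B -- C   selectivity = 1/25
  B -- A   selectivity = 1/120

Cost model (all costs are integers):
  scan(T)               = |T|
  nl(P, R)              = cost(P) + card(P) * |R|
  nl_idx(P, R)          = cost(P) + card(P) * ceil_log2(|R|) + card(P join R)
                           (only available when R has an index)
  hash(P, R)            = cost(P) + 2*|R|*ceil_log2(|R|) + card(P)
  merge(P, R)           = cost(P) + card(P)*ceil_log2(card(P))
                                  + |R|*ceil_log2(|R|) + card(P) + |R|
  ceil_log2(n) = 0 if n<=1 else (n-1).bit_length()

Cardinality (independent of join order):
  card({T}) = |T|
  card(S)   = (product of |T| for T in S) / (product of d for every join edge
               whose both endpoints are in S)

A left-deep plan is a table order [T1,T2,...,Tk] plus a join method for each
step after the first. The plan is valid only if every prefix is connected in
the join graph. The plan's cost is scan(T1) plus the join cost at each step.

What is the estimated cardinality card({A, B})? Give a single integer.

Tables in S: A(120), B(400)
Edges inside S: B-A(d=120)
numerator = 120 * 400 = 48000
denominator = 120 = 120
card(S) = 48000 / 120 = 400

400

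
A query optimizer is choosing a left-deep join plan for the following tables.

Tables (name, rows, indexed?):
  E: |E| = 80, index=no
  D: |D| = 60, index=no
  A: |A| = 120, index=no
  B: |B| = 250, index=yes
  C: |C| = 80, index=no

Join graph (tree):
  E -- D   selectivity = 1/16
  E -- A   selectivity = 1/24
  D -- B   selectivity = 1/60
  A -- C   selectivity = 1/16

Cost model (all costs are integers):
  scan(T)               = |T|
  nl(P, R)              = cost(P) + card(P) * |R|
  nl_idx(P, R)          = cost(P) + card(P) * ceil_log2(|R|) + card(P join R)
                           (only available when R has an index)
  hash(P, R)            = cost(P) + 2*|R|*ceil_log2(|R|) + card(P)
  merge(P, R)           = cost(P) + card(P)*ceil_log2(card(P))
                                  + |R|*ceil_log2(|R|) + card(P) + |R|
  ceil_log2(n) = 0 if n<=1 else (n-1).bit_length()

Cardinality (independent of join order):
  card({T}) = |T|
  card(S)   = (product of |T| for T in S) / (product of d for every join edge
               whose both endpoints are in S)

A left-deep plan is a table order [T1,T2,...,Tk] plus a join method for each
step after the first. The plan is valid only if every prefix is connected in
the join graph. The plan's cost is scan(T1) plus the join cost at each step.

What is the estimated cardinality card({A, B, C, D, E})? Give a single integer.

31250

Tables in S: A(120), B(250), C(80), D(60), E(80)
Edges inside S: E-D(d=16), E-A(d=24), D-B(d=60), A-C(d=16)
numerator = 120 * 250 * 80 * 60 * 80 = 11520000000
denominator = 16 * 24 * 60 * 16 = 368640
card(S) = 11520000000 / 368640 = 31250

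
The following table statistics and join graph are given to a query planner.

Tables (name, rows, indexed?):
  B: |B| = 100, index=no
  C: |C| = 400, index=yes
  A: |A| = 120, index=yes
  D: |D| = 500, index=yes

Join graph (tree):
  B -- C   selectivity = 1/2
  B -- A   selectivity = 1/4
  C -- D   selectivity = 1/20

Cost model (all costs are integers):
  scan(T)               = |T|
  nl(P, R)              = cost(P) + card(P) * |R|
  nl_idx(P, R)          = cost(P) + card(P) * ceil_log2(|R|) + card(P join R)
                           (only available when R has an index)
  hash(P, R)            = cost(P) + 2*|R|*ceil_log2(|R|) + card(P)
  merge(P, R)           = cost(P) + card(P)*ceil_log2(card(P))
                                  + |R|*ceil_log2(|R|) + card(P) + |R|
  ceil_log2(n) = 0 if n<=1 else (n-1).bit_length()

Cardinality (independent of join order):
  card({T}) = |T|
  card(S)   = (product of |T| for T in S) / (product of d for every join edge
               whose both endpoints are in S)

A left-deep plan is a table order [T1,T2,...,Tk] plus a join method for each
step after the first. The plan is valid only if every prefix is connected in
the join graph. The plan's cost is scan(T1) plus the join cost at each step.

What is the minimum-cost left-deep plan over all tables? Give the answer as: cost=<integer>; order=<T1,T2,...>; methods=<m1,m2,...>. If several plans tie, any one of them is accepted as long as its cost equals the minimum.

Selinger DP (subsets sized 1..n):
  {B}: scan cost=100, card=100
  {C}: scan cost=400, card=400
  {A}: scan cost=120, card=120
  {D}: scan cost=500, card=500
  {BC}: card=20000; try (B,hash)→2200, (C,merge)→4900, (B,merge)→5200, (C,hash)→7400, (C,nl_idx)→21000, (C,nl)→40100 …(+1); best=2200 via (B,hash)
  {AB}: card=3000; try (B,hash)→1640, (A,merge)→1860, (B,merge)→1880, (A,hash)→1880, (A,nl_idx)→3800, (A,nl)→12100 …(+1); best=1640 via (B,hash)
  {CD}: card=10000; try (C,hash)→8200, (D,merge)→9400, (C,merge)→9500, (D,hash)→9800, (D,nl_idx)→14000, (C,nl_idx)→15000 …(+2); best=8200 via (C,hash)
  {ABC}: card=600000; try (C,hash)→11840, (A,hash)→23880, (C,merge)→44640, (A,merge)→323160, (C,nl_idx)→628640, (A,nl_idx)→742200 …(+2); best=11840 via (C,hash)
  {BCD}: card=500000; try (B,hash)→19600, (D,hash)→31200, (B,merge)→159000, (D,merge)→327200, (D,nl_idx)→682200, (B,nl)→1008200 …(+1); best=19600 via (B,hash)
  {ABCD}: card=15000000; try (A,hash)→521280, (D,hash)→620840, (A,merge)→10020560, (D,merge)→12616840, (A,nl_idx)→18519600, (D,nl_idx)→20411840 …(+2); best=521280 via (A,hash)

cost=521280; order=D,C,B,A; methods=hash,hash,hash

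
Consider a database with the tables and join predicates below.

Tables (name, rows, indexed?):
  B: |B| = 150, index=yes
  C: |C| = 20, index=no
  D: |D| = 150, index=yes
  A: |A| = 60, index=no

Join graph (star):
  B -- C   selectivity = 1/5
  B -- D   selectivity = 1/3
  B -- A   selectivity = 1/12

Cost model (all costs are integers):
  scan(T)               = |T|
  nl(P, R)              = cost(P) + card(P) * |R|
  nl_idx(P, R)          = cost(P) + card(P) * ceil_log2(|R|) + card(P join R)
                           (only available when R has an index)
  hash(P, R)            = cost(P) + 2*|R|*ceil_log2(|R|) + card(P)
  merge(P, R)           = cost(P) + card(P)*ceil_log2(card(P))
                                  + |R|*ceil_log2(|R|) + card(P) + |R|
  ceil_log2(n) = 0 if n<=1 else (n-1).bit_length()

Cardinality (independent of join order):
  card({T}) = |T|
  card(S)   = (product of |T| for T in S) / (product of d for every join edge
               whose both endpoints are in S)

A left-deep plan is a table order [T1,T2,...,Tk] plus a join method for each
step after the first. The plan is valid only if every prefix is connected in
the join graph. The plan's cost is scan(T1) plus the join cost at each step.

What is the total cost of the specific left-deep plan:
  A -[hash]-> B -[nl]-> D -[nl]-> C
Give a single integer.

865020

step 1: scan A: cost=60, card=60
step 2: join B via hash
    card(P join B) = 60*150/(12) = 750
    cost = 60 + 2*150*8 + 60 = 2520
step 3: join D via nl
    card(P join D) = 750*150/(3) = 37500
    cost = 2520 + 750*150 = 115020
step 4: join C via nl
    card(P join C) = 37500*20/(5) = 150000
    cost = 115020 + 37500*20 = 865020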